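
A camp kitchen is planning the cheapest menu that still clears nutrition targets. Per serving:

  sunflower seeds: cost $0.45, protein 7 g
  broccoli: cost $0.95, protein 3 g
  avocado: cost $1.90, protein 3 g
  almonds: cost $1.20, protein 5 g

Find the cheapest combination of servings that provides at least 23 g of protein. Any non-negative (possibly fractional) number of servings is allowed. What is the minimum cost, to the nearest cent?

$1.48

Cost per g of protein: sunflower seeds $0.0643, almonds $0.2400, broccoli $0.3167, avocado $0.6333.
With no serving limits, use only sunflower seeds: 23 g / 7 g = 3.286 servings × $0.45 = $1.48.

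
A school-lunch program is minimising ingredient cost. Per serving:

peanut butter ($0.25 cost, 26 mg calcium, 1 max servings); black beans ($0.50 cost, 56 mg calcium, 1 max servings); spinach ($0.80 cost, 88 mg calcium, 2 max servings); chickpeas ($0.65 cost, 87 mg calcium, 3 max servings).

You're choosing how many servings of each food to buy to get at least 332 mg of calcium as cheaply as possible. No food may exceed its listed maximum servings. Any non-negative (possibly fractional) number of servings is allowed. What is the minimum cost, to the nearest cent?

Cost per mg of calcium: chickpeas $0.0075, black beans $0.0089, spinach $0.0091, peanut butter $0.0096.
Take 3 servings of chickpeas: +261.0 mg calcium for $1.95 (total $1.95, still need 71.0 mg).
Take 1 serving of black beans: +56.0 mg calcium for $0.50 (total $2.45, still need 15.0 mg).
Take 0.1705 servings of spinach: +15.0 mg calcium for $0.14 (total $2.59, still need 0.0 mg).
Greedy by cheapest-per-mg is optimal for a single linear constraint, so the minimum cost is $2.59.

$2.59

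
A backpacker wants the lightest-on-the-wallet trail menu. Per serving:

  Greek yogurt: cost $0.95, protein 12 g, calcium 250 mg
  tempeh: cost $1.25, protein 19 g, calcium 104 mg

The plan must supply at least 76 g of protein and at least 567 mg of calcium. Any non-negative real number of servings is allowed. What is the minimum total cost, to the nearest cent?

$5.13

With two linear requirements the optimum uses one or two foods; enumerate the corners.
Greek yogurt only: max(76/12, 567/250) = 6.333 servings → $6.02.
tempeh only: max(76/19, 567/104) = 5.452 servings → $6.81.
Greek yogurt + tempeh with both tight: 0.8192 servings and 3.483 servings → $5.13.
The minimum over all feasible corners is $5.13.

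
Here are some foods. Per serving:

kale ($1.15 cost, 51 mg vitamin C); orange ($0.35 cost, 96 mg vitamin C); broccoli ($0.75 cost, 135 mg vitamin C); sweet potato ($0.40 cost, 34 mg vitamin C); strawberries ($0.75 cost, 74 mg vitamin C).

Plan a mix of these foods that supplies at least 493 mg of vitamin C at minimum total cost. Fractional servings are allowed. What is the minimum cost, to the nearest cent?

$1.80

Cost per mg of vitamin C: orange $0.0036, broccoli $0.0056, strawberries $0.0101, sweet potato $0.0118, kale $0.0225.
With no serving limits, use only orange: 493 mg / 96 mg = 5.135 servings × $0.35 = $1.80.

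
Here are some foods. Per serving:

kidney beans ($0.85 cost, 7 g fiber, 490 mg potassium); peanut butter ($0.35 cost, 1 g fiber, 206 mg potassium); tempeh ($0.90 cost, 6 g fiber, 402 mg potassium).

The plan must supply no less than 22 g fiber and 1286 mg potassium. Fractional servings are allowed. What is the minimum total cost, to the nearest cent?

For a min-cost LP with two ≥-constraints, a basic feasible solution has at most two positive variables.
kidney beans only: max(22/7, 1286/490) = 3.143 servings → $2.67.
peanut butter only: max(22/1, 1286/206) = 22 servings → $7.70.
tempeh only: max(22/6, 1286/402) = 3.667 servings → $3.30.
kidney beans + peanut butter: the both-tight solution has a negative serving — not a feasible corner.
kidney beans + tempeh with both targets exact would need a negative amount; discard.
peanut butter + tempeh: the both-tight solution has a negative serving — not a feasible corner.
So the least-cost plan costs $2.67.

$2.67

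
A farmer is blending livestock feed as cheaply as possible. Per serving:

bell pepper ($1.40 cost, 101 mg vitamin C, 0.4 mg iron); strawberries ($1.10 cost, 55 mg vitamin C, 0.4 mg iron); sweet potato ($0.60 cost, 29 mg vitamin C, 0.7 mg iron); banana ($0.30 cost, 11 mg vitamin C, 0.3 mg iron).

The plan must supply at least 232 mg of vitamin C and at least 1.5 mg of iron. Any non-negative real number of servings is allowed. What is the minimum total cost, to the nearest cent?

bell pepper only: max(232/101, 1.5/0.4) = 3.75 servings → $5.25.
strawberries only: max(232/55, 1.5/0.4) = 4.218 servings → $4.64.
sweet potato only: max(232/29, 1.5/0.7) = 8 servings → $4.80.
banana only: max(232/11, 1.5/0.3) = 21.09 servings → $6.33.
bell pepper + strawberries with both tight: 0.5598 servings and 3.19 servings → $4.29.
bell pepper + sweet potato with both tight: 2.012 servings and 0.9932 servings → $3.41.
bell pepper + banana with both tight: 2.05 servings and 2.266 servings → $3.55.
strawberries + sweet potato: the both-tight solution has a negative serving — not a feasible corner.
strawberries + banana: the both-tight solution has a negative serving — not a feasible corner.
sweet potato + banana: intersection lies outside the first quadrant.
Cheapest feasible corner: $3.41.

$3.41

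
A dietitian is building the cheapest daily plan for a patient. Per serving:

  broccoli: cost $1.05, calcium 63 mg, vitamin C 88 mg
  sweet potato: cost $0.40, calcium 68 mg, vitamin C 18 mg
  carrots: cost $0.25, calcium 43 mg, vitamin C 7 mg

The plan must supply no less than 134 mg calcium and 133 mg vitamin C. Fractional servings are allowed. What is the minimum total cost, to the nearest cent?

$1.72

This is a tiny linear program; its minimum lies at a vertex of the feasible set. List the vertices and price them.
broccoli only: max(134/63, 133/88) = 2.127 servings → $2.23.
sweet potato only: max(134/68, 133/18) = 7.389 servings → $2.96.
carrots only: max(134/43, 133/7) = 19 servings → $4.75.
broccoli + sweet potato with both tight: 1.367 servings and 0.7037 servings → $1.72.
broccoli + carrots with both tight: 1.43 servings and 1.021 servings → $1.76.
sweet potato + carrots: intersection lies outside the first quadrant.
The minimum over all feasible corners is $1.72.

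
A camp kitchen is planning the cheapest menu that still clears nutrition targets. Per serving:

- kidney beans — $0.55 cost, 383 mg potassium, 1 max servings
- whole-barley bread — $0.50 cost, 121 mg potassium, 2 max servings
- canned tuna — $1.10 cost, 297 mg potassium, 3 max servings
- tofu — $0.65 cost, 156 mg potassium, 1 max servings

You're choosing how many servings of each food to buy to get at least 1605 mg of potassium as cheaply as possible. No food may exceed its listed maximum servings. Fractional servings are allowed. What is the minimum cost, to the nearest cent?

Cost per mg of potassium: kidney beans $0.0014, canned tuna $0.0037, whole-barley bread $0.0041, tofu $0.0042.
Take 1 serving of kidney beans: +383.0 mg potassium for $0.55 (total $0.55, still need 1222.0 mg).
Take 3 servings of canned tuna: +891.0 mg potassium for $3.30 (total $3.85, still need 331.0 mg).
Take 2 servings of whole-barley bread: +242.0 mg potassium for $1.00 (total $4.85, still need 89.0 mg).
Take 0.5705 servings of tofu: +89.0 mg potassium for $0.37 (total $5.22, still need 0.0 mg).
Greedy by cheapest-per-mg is optimal for a single linear constraint, so the minimum cost is $5.22.

$5.22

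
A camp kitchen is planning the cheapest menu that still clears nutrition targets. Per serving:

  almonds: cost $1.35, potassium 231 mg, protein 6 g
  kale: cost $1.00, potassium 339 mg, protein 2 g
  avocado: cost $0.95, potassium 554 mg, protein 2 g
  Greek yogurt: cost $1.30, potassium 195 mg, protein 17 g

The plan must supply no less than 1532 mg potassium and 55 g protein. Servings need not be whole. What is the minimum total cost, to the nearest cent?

$5.56

Minimising a linear cost over {potassium ≥ 1532, protein ≥ 55, servings ≥ 0} — the optimum is at a vertex, using one or two foods.
almonds only: max(1532/231, 55/6) = 9.167 servings → $12.38.
kale only: max(1532/339, 55/2) = 27.5 servings → $27.50.
avocado only: max(1532/554, 55/2) = 27.5 servings → $26.12.
Greek yogurt only: max(1532/195, 55/17) = 7.856 servings → $10.21.
almonds + kale: intersection lies outside the first quadrant.
almonds + avocado: intersection lies outside the first quadrant.
almonds + Greek yogurt with both tight: 5.556 servings and 1.274 servings → $9.16.
kale + avocado with both targets exact would need a negative amount; discard.
kale + Greek yogurt with both tight: 2.851 servings and 2.9 servings → $6.62.
avocado + Greek yogurt with both tight: 1.697 servings and 3.036 servings → $5.56.
So the least-cost plan costs $5.56.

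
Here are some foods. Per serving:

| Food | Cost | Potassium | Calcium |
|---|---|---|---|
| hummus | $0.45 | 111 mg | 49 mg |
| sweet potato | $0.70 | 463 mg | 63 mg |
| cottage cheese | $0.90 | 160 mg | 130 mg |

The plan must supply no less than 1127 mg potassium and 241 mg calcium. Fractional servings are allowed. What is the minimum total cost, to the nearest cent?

hummus only: max(1127/111, 241/49) = 10.15 servings → $4.57.
sweet potato only: max(1127/463, 241/63) = 3.825 servings → $2.68.
cottage cheese only: max(1127/160, 241/130) = 7.044 servings → $6.34.
hummus + sweet potato with both tight: 2.586 servings and 1.814 servings → $2.43.
hummus + cottage cheese: the both-tight solution has a negative serving — not a feasible corner.
sweet potato + cottage cheese with both tight: 2.154 servings and 0.8099 servings → $2.24.
The minimum over all feasible corners is $2.24.

$2.24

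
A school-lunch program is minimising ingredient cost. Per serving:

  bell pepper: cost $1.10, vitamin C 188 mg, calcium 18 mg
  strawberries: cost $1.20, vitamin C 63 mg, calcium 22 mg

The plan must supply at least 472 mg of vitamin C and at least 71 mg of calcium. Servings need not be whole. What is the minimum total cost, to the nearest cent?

bell pepper only: max(472/188, 71/18) = 3.944 servings → $4.34.
strawberries only: max(472/63, 71/22) = 7.492 servings → $8.99.
bell pepper + strawberries with both tight: 1.969 servings and 1.616 servings → $4.11.
Cheapest feasible corner: $4.11.

$4.11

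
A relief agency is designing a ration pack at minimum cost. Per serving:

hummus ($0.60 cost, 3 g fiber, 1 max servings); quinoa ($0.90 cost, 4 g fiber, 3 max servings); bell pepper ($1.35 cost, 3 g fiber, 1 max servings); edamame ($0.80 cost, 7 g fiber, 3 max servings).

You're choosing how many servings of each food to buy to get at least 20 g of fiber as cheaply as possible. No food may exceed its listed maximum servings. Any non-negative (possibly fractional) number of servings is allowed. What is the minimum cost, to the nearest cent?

$2.29

Cost per g of fiber: edamame $0.1143, hummus $0.2000, quinoa $0.2250, bell pepper $0.4500.
Take 2.857 servings of edamame: +20.0 g fiber for $2.29 (total $2.29, still need 0.0 g).
Greedy by cheapest-per-g is optimal for a single linear constraint, so the minimum cost is $2.29.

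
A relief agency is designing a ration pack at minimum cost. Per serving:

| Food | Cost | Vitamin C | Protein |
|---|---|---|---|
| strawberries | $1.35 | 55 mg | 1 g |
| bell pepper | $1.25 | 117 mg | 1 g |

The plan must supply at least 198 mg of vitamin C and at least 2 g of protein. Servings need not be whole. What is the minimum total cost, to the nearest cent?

This is a tiny linear program; its minimum lies at a vertex of the feasible set. List the vertices and price them.
strawberries only: max(198/55, 2/1) = 3.6 servings → $4.86.
bell pepper only: max(198/117, 2/1) = 2 servings → $2.50.
strawberries + bell pepper with both tight: 0.5806 servings and 1.419 servings → $2.56.
The minimum over all feasible corners is $2.50.

$2.50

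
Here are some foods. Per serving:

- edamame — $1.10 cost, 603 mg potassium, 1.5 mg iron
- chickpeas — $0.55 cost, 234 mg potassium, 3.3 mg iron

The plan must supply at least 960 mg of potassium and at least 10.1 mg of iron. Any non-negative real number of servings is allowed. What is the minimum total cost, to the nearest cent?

$2.10

The cheapest plan sits at a corner of the feasible region — with two constraints it uses at most two foods.
edamame only: max(960/603, 10.1/1.5) = 6.733 servings → $7.41.
chickpeas only: max(960/234, 10.1/3.3) = 4.103 servings → $2.26.
edamame + chickpeas with both tight: 0.4909 servings and 2.837 servings → $2.10.
So the least-cost plan costs $2.10.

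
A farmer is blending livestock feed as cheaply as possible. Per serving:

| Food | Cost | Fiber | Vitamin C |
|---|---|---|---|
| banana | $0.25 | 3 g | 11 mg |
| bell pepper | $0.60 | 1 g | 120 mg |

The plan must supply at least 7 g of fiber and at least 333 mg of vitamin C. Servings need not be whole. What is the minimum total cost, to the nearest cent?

An LP optimum is at a vertex; with two nutrient constraints at most two foods are used. Check each candidate.
banana only: max(7/3, 333/11) = 30.27 servings → $7.57.
bell pepper only: max(7/1, 333/120) = 7 servings → $4.20.
banana + bell pepper with both tight: 1.453 servings and 2.642 servings → $1.95.
So the least-cost plan costs $1.95.

$1.95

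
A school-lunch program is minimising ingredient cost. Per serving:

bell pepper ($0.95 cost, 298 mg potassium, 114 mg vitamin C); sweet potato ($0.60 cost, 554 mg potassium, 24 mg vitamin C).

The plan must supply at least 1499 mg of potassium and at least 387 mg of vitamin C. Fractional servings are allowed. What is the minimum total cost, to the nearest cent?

bell pepper only: max(1499/298, 387/114) = 5.03 servings → $4.78.
sweet potato only: max(1499/554, 387/24) = 16.12 servings → $9.68.
bell pepper + sweet potato with both tight: 3.186 servings and 0.9921 servings → $3.62.
So the least-cost plan costs $3.62.

$3.62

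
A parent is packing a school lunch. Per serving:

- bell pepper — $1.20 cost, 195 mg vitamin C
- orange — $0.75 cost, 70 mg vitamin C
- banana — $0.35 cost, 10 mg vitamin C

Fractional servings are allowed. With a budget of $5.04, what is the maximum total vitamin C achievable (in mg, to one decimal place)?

819.0 mg

Vitamin C per dollar: bell pepper 162.5, orange 93.33, banana 28.57.
With no serving limits, spend the whole cost allowance on bell pepper: $5.04 / $1.20 × 195 mg = 819.0 mg.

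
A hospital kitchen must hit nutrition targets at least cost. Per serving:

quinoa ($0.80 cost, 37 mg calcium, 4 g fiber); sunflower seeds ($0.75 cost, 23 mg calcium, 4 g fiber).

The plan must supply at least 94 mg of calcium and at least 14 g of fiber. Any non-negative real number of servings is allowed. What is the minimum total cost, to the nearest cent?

$2.67

For a min-cost LP with two ≥-constraints, a basic feasible solution has at most two positive variables.
quinoa only: max(94/37, 14/4) = 3.5 servings → $2.80.
sunflower seeds only: max(94/23, 14/4) = 4.087 servings → $3.07.
quinoa + sunflower seeds with both tight: 0.9643 servings and 2.536 servings → $2.67.
The minimum over all feasible corners is $2.67.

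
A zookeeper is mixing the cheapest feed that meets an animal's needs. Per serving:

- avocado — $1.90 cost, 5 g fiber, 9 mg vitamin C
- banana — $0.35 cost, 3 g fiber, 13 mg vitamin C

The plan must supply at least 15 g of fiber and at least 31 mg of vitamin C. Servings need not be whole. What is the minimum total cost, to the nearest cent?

$1.75

Check every corner: each single food scaled to meet both minima, and each pair solved so both constraints bind.
avocado only: max(15/5, 31/9) = 3.444 servings → $6.54.
banana only: max(15/3, 31/13) = 5 servings → $1.75.
avocado + banana with both tight: 2.684 servings and 0.5263 servings → $5.28.
The minimum over all feasible corners is $1.75.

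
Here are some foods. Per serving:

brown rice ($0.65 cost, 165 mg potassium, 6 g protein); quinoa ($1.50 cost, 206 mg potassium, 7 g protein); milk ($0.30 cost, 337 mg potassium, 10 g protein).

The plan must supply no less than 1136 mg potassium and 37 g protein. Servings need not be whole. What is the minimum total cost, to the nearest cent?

$1.11

Two binding constraints pin down two serving amounts, so the optimal mix uses at most two foods. The candidates are each food alone (scaled to the tighter of potassium/protein) and each pair with both constraints tight.
brown rice only: max(1136/165, 37/6) = 6.885 servings → $4.48.
quinoa only: max(1136/206, 37/7) = 5.515 servings → $8.27.
milk only: max(1136/337, 37/10) = 3.7 servings → $1.11.
brown rice + quinoa with both targets exact would need a negative amount; discard.
brown rice + milk with both tight: 2.981 servings and 1.911 servings → $2.51.
quinoa + milk with both tight: 3.709 servings and 1.104 servings → $5.89.
Cheapest feasible corner: $1.11.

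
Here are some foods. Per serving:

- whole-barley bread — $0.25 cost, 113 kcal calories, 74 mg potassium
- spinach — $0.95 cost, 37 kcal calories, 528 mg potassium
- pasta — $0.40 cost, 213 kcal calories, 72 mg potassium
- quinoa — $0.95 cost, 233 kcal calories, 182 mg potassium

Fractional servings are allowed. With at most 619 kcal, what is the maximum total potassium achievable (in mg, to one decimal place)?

Potassium per kcal: spinach 14.27, quinoa 0.7811, whole-barley bread 0.6549, pasta 0.338.
With no serving limits, spend the whole calories allowance on spinach: 619 kcal / 37 kcal × 528 mg = 8833.3 mg.

8833.3 mg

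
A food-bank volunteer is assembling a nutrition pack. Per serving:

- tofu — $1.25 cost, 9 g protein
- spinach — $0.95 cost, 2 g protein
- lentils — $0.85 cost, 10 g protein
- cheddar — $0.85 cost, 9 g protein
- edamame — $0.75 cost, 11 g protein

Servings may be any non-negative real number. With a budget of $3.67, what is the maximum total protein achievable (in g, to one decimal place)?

53.8 g

Protein per dollar: edamame 14.67, lentils 11.76, cheddar 10.59, tofu 7.2, spinach 2.105.
With no serving limits, spend the whole cost allowance on edamame: $3.67 / $0.75 × 11 g = 53.8 g.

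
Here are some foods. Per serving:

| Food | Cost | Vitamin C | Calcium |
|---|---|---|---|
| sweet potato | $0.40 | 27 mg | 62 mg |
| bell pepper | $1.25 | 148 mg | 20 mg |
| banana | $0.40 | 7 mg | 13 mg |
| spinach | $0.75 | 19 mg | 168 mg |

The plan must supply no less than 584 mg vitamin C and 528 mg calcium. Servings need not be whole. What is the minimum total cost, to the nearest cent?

$6.26

At the optimum either one food covers both requirements or two foods hit both targets exactly; no other combination can be cheaper.
sweet potato only: max(584/27, 528/62) = 21.63 servings → $8.65.
bell pepper only: max(584/148, 528/20) = 26.4 servings → $33.00.
banana only: max(584/7, 528/13) = 83.43 servings → $33.37.
spinach only: max(584/19, 528/168) = 30.74 servings → $23.05.
sweet potato + bell pepper with both tight: 7.696 servings and 2.542 servings → $6.26.
sweet potato + banana: the both-tight solution has a negative serving — not a feasible corner.
sweet potato + spinach with both targets exact would need a negative amount; discard.
bell pepper + banana with both tight: 2.184 servings and 37.26 servings → $17.63.
bell pepper + spinach with both tight: 3.597 servings and 2.715 servings → $6.53.
banana + spinach: intersection lies outside the first quadrant.
Cheapest feasible corner: $6.26.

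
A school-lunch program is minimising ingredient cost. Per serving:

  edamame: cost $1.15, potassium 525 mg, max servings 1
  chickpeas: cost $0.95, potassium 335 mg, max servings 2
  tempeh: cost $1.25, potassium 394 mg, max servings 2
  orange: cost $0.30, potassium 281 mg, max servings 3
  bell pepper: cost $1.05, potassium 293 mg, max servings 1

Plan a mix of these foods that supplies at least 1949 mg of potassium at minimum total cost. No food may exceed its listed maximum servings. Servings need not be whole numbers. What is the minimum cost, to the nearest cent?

Cost per mg of potassium: orange $0.0011, edamame $0.0022, chickpeas $0.0028, tempeh $0.0032, bell pepper $0.0036.
Take 3 servings of orange: +843.0 mg potassium for $0.90 (total $0.90, still need 1106.0 mg).
Take 1 serving of edamame: +525.0 mg potassium for $1.15 (total $2.05, still need 581.0 mg).
Take 1.734 servings of chickpeas: +581.0 mg potassium for $1.65 (total $3.70, still need 0.0 mg).
Greedy by cheapest-per-mg is optimal for a single linear constraint, so the minimum cost is $3.70.

$3.70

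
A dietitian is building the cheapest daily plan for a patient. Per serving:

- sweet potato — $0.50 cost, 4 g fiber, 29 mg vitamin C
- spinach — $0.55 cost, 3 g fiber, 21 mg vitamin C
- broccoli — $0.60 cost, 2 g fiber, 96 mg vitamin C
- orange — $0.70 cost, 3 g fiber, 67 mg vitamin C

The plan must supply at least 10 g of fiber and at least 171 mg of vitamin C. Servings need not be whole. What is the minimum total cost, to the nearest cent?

Compare the cost at each extreme point of the feasible region.
sweet potato only: max(10/4, 171/29) = 5.897 servings → $2.95.
spinach only: max(10/3, 171/21) = 8.143 servings → $4.48.
broccoli only: max(10/2, 171/96) = 5 servings → $3.00.
orange only: max(10/3, 171/67) = 3.333 servings → $2.33.
sweet potato + spinach: the both-tight solution has a negative serving — not a feasible corner.
sweet potato + broccoli with both tight: 1.896 servings and 1.209 servings → $1.67.
sweet potato + orange with both tight: 0.8674 servings and 2.177 servings → $1.96.
spinach + broccoli with both tight: 2.512 servings and 1.232 servings → $2.12.
spinach + orange with both tight: 1.138 servings and 2.196 servings → $2.16.
broccoli + orange: intersection lies outside the first quadrant.
The minimum over all feasible corners is $1.67.

$1.67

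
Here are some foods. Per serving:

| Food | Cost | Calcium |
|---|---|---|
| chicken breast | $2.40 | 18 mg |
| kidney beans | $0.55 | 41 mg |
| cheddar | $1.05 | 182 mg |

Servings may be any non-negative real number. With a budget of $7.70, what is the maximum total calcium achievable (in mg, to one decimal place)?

Calcium per dollar: cheddar 173.3, kidney beans 74.55, chicken breast 7.5.
With no serving limits, spend the whole cost allowance on cheddar: $7.70 / $1.05 × 182 mg = 1334.7 mg.

1334.7 mg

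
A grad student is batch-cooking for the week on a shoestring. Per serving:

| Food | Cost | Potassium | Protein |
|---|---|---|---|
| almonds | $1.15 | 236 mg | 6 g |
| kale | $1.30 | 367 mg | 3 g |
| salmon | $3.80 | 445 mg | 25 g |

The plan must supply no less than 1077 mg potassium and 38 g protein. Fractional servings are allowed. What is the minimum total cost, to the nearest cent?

$6.51

With two linear requirements the optimum uses one or two foods; enumerate the corners.
almonds only: max(1077/236, 38/6) = 6.333 servings → $7.28.
kale only: max(1077/367, 38/3) = 12.67 servings → $16.47.
salmon only: max(1077/445, 38/25) = 2.42 servings → $9.20.
almonds + kale: the both-tight solution has a negative serving — not a feasible corner.
almonds + salmon with both tight: 3.101 servings and 0.7759 servings → $6.51.
kale + salmon with both tight: 1.277 servings and 1.367 servings → $6.85.
Cheapest feasible corner: $6.51.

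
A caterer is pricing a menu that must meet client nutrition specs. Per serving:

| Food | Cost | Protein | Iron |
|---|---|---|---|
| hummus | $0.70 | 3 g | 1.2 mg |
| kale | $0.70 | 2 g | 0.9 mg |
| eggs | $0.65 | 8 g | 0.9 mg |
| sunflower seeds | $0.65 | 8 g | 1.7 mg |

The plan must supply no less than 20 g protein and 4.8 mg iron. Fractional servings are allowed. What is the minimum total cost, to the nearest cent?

$1.84

At the optimum either one food covers both requirements or two foods hit both targets exactly; no other combination can be cheaper.
hummus only: max(20/3, 4.8/1.2) = 6.667 servings → $4.67.
kale only: max(20/2, 4.8/0.9) = 10 servings → $7.00.
eggs only: max(20/8, 4.8/0.9) = 5.333 servings → $3.47.
sunflower seeds only: max(20/8, 4.8/1.7) = 2.824 servings → $1.84.
hummus + kale: the both-tight solution has a negative serving — not a feasible corner.
hummus + eggs with both tight: 2.957 servings and 1.391 servings → $2.97.
hummus + sunflower seeds with both tight: 0.9778 servings and 2.133 servings → $2.07.
kale + eggs with both tight: 3.778 servings and 1.556 servings → $3.66.
kale + sunflower seeds with both tight: 1.158 servings and 2.211 servings → $2.25.
eggs + sunflower seeds: the both-tight solution has a negative serving — not a feasible corner.
Cheapest feasible corner: $1.84.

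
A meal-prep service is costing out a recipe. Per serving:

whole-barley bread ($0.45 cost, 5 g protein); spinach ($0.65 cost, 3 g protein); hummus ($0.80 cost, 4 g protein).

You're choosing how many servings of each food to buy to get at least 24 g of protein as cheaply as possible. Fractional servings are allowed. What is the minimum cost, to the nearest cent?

$2.16

Cost per g of protein: whole-barley bread $0.0900, hummus $0.2000, spinach $0.2167.
With no serving limits, use only whole-barley bread: 24 g / 5 g = 4.8 servings × $0.45 = $2.16.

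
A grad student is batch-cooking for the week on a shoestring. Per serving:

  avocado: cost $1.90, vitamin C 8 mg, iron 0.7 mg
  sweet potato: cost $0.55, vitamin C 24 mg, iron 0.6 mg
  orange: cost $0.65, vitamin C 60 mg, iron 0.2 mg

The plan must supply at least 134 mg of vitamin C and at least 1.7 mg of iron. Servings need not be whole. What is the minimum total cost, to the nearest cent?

Compare the cost at each extreme point of the feasible region.
avocado only: max(134/8, 1.7/0.7) = 16.75 servings → $31.82.
sweet potato only: max(134/24, 1.7/0.6) = 5.583 servings → $3.07.
orange only: max(134/60, 1.7/0.2) = 8.5 servings → $5.53.
avocado + sweet potato with both targets exact would need a negative amount; discard.
avocado + orange with both tight: 1.861 servings and 1.985 servings → $4.83.
sweet potato + orange with both tight: 2.41 servings and 1.269 servings → $2.15.
The minimum over all feasible corners is $2.15.

$2.15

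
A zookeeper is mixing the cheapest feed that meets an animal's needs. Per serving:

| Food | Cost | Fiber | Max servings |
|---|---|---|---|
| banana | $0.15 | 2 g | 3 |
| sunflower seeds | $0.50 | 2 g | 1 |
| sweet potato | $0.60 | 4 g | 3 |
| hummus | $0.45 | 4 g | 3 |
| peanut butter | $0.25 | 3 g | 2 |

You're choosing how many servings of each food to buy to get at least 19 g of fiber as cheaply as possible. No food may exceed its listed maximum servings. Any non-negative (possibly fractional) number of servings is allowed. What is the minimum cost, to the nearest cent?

$1.74

Cost per g of fiber: banana $0.0750, peanut butter $0.0833, hummus $0.1125, sweet potato $0.1500, sunflower seeds $0.2500.
Take 3 servings of banana: +6.0 g fiber for $0.45 (total $0.45, still need 13.0 g).
Take 2 servings of peanut butter: +6.0 g fiber for $0.50 (total $0.95, still need 7.0 g).
Take 1.75 servings of hummus: +7.0 g fiber for $0.79 (total $1.74, still need 0.0 g).
Filling from the cheapest source first is optimal under one linear minimum: $1.74.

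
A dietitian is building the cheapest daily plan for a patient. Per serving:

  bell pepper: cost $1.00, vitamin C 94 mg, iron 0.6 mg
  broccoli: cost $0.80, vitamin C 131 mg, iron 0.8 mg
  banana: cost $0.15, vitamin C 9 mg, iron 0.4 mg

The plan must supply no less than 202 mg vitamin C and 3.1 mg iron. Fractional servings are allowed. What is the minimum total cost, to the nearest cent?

$1.75

This is a tiny linear program; its minimum lies at a vertex of the feasible set. List the vertices and price them.
bell pepper only: max(202/94, 3.1/0.6) = 5.167 servings → $5.17.
broccoli only: max(202/131, 3.1/0.8) = 3.875 servings → $3.10.
banana only: max(202/9, 3.1/0.4) = 22.44 servings → $3.37.
bell pepper + broccoli: the both-tight solution has a negative serving — not a feasible corner.
bell pepper + banana with both tight: 1.643 servings and 5.286 servings → $2.44.
broccoli + banana with both tight: 1.17 servings and 5.409 servings → $1.75.
So the least-cost plan costs $1.75.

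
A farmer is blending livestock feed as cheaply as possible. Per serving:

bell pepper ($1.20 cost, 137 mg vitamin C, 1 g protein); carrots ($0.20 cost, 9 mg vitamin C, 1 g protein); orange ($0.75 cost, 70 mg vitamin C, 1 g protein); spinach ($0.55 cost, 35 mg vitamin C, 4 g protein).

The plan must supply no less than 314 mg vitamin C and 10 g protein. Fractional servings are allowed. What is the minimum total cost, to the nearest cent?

$3.25

Minimising a linear cost over {vitamin C ≥ 314, protein ≥ 10, servings ≥ 0} — the optimum is at a vertex, using one or two foods.
bell pepper only: max(314/137, 10/1) = 10 servings → $12.00.
carrots only: max(314/9, 10/1) = 34.89 servings → $6.98.
orange only: max(314/70, 10/1) = 10 servings → $7.50.
spinach only: max(314/35, 10/4) = 8.971 servings → $4.93.
bell pepper + carrots with both tight: 1.75 servings and 8.25 servings → $3.75.
bell pepper + orange with both targets exact would need a negative amount; discard.
bell pepper + spinach with both tight: 1.766 servings and 2.058 servings → $3.25.
carrots + orange with both tight: 6.328 servings and 3.672 servings → $4.02.
carrots + spinach: the both-tight solution has a negative serving — not a feasible corner.
orange + spinach with both tight: 3.698 servings and 1.576 servings → $3.64.
Cheapest feasible corner: $3.25.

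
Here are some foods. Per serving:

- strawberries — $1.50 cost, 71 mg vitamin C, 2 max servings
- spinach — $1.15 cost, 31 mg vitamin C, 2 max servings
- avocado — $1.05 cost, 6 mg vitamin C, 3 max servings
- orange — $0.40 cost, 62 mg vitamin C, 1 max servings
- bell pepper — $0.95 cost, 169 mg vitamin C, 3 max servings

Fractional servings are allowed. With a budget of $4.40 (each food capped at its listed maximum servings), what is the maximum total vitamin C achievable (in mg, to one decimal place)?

623.4 mg

Vitamin C per dollar: bell pepper 177.9, orange 155, strawberries 47.33, spinach 26.96, avocado 5.714.
Take 3 servings of bell pepper: spends $2.85, +507.0 mg vitamin C (running total 507.0 mg).
Take 1 serving of orange: spends $0.40, +62.0 mg vitamin C (running total 569.0 mg).
Take 0.7667 servings of strawberries: spends $1.15, +54.4 mg vitamin C (running total 623.4 mg).
Greedy by best ratio exhausts the cost allowance optimally: 623.4 mg.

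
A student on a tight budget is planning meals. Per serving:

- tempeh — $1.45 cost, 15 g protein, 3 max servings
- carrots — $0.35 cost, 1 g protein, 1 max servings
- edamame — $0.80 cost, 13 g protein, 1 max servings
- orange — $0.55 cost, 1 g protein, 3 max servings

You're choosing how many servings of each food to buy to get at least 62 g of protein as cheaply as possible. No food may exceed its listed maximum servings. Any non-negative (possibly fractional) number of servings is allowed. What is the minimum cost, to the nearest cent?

Cost per g of protein: edamame $0.0615, tempeh $0.0967, carrots $0.3500, orange $0.5500.
Take 1 serving of edamame: +13.0 g protein for $0.80 (total $0.80, still need 49.0 g).
Take 3 servings of tempeh: +45.0 g protein for $4.35 (total $5.15, still need 4.0 g).
Take 1 serving of carrots: +1.0 g protein for $0.35 (total $5.50, still need 3.0 g).
Take 3 servings of orange: +3.0 g protein for $1.65 (total $7.15, still need 0.0 g).
Filling from the cheapest source first is optimal under one linear minimum: $7.15.

$7.15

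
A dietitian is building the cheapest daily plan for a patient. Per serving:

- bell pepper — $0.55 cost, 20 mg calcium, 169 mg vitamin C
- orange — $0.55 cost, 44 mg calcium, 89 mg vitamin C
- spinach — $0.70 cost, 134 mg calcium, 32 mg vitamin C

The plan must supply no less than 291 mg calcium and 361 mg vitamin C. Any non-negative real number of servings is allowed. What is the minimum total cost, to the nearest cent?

$2.31

Compare the cost at each extreme point of the feasible region.
bell pepper only: max(291/20, 361/169) = 14.55 servings → $8.00.
orange only: max(291/44, 361/89) = 6.614 servings → $3.64.
spinach only: max(291/134, 361/32) = 11.28 servings → $7.90.
bell pepper + orange: intersection lies outside the first quadrant.
bell pepper + spinach with both tight: 1.775 servings and 1.907 servings → $2.31.
orange + spinach with both tight: 3.714 servings and 0.9522 servings → $2.71.
So the least-cost plan costs $2.31.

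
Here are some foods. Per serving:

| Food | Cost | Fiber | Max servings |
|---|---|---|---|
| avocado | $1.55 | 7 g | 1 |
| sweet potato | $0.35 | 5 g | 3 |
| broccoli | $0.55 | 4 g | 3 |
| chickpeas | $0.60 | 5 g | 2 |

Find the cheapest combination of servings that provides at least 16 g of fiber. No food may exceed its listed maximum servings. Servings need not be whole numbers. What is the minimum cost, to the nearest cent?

Cost per g of fiber: sweet potato $0.0700, chickpeas $0.1200, broccoli $0.1375, avocado $0.2214.
Take 3 servings of sweet potato: +15.0 g fiber for $1.05 (total $1.05, still need 1.0 g).
Take 0.2 servings of chickpeas: +1.0 g fiber for $0.12 (total $1.17, still need 0.0 g).
Filling from the cheapest source first is optimal under one linear minimum: $1.17.

$1.17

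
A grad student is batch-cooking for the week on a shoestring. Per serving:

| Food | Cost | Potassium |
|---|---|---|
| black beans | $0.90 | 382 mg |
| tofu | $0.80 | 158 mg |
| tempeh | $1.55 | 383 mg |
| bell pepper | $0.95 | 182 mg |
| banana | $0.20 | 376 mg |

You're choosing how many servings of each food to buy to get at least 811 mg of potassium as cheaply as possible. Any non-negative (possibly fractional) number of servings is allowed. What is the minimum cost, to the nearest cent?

Cost per mg of potassium: banana $0.0005, black beans $0.0024, tempeh $0.0040, tofu $0.0051, bell pepper $0.0052.
With no serving limits, use only banana: 811 mg / 376 mg = 2.157 servings × $0.20 = $0.43.

$0.43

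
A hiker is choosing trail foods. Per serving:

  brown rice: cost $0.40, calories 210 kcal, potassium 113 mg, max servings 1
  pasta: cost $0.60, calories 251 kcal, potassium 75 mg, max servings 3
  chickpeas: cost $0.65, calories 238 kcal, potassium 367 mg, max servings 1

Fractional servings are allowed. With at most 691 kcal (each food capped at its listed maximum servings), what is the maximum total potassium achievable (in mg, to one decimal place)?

552.6 mg

Potassium per kcal: chickpeas 1.542, brown rice 0.5381, pasta 0.2988.
Take 1 serving of chickpeas: uses 238 kcal, +367.0 mg potassium (running total 367.0 mg).
Take 1 serving of brown rice: uses 210 kcal, +113.0 mg potassium (running total 480.0 mg).
Take 0.9681 servings of pasta: uses 243 kcal, +72.6 mg potassium (running total 552.6 mg).
Filling greedily by potassium-per-kcal is optimal for one linear limit, giving 552.6 mg.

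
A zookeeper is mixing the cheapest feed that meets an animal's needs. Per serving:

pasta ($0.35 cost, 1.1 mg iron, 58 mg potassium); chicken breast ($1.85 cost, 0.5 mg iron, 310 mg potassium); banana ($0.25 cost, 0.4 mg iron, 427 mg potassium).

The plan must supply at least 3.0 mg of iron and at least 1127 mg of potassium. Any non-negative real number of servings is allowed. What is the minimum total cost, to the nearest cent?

For a min-cost LP with two ≥-constraints, a basic feasible solution has at most two positive variables.
pasta only: max(3.0/1.1, 1127/58) = 19.43 servings → $6.80.
chicken breast only: max(3.0/0.5, 1127/310) = 6 servings → $11.10.
banana only: max(3.0/0.4, 1127/427) = 7.5 servings → $1.88.
pasta + chicken breast with both tight: 1.175 servings and 3.416 servings → $6.73.
pasta + banana with both tight: 1.859 servings and 2.387 servings → $1.25.
chicken breast + banana: the both-tight solution has a negative serving — not a feasible corner.
Cheapest feasible corner: $1.25.

$1.25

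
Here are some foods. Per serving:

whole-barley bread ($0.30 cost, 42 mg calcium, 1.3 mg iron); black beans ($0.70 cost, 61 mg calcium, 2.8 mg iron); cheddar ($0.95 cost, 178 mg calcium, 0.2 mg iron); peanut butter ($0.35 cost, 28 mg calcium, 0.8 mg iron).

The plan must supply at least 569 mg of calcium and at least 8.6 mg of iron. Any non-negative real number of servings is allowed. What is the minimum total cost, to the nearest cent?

$3.52

A basic optimal solution has at most two foods positive. Try each food alone and each pair with both targets met exactly.
whole-barley bread only: max(569/42, 8.6/1.3) = 13.55 servings → $4.06.
black beans only: max(569/61, 8.6/2.8) = 9.328 servings → $6.53.
cheddar only: max(569/178, 8.6/0.2) = 43 servings → $40.85.
peanut butter only: max(569/28, 8.6/0.8) = 20.32 servings → $7.11.
whole-barley bread + black beans with both targets exact would need a negative amount; discard.
whole-barley bread + cheddar with both tight: 6.354 servings and 1.697 servings → $3.52.
whole-barley bread + peanut butter: intersection lies outside the first quadrant.
black beans + cheddar with both tight: 2.914 servings and 2.198 servings → $4.13.
black beans + peanut butter with both targets exact would need a negative amount; discard.
cheddar + peanut butter with both tight: 1.567 servings and 10.36 servings → $5.11.
The minimum over all feasible corners is $3.52.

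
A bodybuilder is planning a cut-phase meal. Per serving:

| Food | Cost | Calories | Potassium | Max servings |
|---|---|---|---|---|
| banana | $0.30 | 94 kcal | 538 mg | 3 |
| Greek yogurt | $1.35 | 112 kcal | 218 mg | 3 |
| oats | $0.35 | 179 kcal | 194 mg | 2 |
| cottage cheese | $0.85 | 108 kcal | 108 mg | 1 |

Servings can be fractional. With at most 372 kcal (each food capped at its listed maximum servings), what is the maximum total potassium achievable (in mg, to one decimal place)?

1789.2 mg

Potassium per kcal: banana 5.723, Greek yogurt 1.946, oats 1.084, cottage cheese 1.
Take 3 servings of banana: uses 282 kcal, +1614.0 mg potassium (running total 1614.0 mg).
Take 0.8036 servings of Greek yogurt: uses 90 kcal, +175.2 mg potassium (running total 1789.2 mg).
Greedy by best ratio exhausts the calories allowance optimally: 1789.2 mg.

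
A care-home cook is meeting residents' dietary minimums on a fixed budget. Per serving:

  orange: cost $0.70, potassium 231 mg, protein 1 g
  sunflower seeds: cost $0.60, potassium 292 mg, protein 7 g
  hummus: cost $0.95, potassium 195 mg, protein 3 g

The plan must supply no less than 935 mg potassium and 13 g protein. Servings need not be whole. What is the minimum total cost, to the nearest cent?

An LP optimum is at a vertex; with two nutrient constraints at most two foods are used. Check each candidate.
orange only: max(935/231, 13/1) = 13 servings → $9.10.
sunflower seeds only: max(935/292, 13/7) = 3.202 servings → $1.92.
hummus only: max(935/195, 13/3) = 4.795 servings → $4.56.
orange + sunflower seeds with both tight: 2.075 servings and 1.561 servings → $2.39.
orange + hummus with both tight: 0.5422 servings and 4.153 servings → $4.32.
sunflower seeds + hummus with both targets exact would need a negative amount; discard.
Cheapest feasible corner: $1.92.

$1.92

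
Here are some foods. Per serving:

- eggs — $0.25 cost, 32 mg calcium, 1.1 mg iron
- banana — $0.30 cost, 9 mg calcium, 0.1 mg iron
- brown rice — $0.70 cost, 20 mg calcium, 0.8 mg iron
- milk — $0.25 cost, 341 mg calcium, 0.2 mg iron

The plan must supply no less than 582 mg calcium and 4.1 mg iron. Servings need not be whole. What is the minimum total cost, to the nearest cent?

$1.21

Minimising a linear cost over {calcium ≥ 582, iron ≥ 4.1, servings ≥ 0} — the optimum is at a vertex, using one or two foods.
eggs only: max(582/32, 4.1/1.1) = 18.19 servings → $4.55.
banana only: max(582/9, 4.1/0.1) = 64.67 servings → $19.40.
brown rice only: max(582/20, 4.1/0.8) = 29.1 servings → $20.37.
milk only: max(582/341, 4.1/0.2) = 20.5 servings → $5.12.
eggs + banana: the both-tight solution has a negative serving — not a feasible corner.
eggs + brown rice: intersection lies outside the first quadrant.
eggs + milk with both tight: 3.476 servings and 1.381 servings → $1.21.
banana + brown rice with both targets exact would need a negative amount; discard.
banana + milk with both tight: 39.68 servings and 0.6594 servings → $12.07.
brown rice + milk with both tight: 4.768 servings and 1.427 servings → $3.69.
The minimum over all feasible corners is $1.21.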